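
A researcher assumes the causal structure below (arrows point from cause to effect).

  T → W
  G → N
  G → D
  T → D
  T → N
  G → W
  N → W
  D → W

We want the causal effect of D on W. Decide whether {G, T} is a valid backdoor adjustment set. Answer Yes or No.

Yes

Backdoor paths from D to W (paths whose first edge points into D):
  P1: D <- T -> N <- G -> W
  P2: D <- T -> N -> W
  P3: D <- T -> W
  P4: D <- G -> N <- T -> W
  P5: D <- G -> N -> W
  P6: D <- G -> W
Condition 1 (no descendant of D in the set): holds — descendants of D are {W}; none are in {G, T}.
Condition 2 (every backdoor path blocked by {G, T}):
  P1: blocked at fork node T ∈ conditioning set.
  P2: blocked at fork node T ∈ conditioning set.
  P3: blocked at fork node T ∈ conditioning set.
  P4: blocked at fork node G ∈ conditioning set.
  P5: blocked at fork node G ∈ conditioning set.
  P6: blocked at fork node G ∈ conditioning set.
{G, T} satisfies the backdoor criterion.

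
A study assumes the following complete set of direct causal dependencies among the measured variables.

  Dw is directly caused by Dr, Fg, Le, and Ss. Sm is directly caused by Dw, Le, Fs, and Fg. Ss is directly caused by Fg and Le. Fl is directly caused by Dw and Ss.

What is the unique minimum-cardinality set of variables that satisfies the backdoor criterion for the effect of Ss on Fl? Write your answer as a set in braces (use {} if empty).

{Fg, Le}

Variables eligible for adjustment (non-descendants of Ss, excluding Ss and Fl): {Dr, Fg, Fs, Le}.
Backdoor paths from Ss to Fl:
  P1: Ss <- Le -> Dw -> Fl
  P2: Ss <- Le -> Sm <- Fg -> Dw -> Fl
  P3: Ss <- Le -> Sm <- Dw -> Fl
  P4: Ss <- Fg -> Dw -> Fl
  P5: Ss <- Fg -> Sm <- Le -> Dw -> Fl
  P6: Ss <- Fg -> Sm <- Dw -> Fl
The empty set is not sufficient: P1 (Ss <- Le -> Dw -> Fl) has no collider blocking it and no conditioned non-collider, so it is open.
Try {Fg, Le}:
  P1: blocked at fork node Le ∈ conditioning set.
  P2: blocked at fork node Le ∈ conditioning set.
  P3: blocked at fork node Le ∈ conditioning set.
  P4: blocked at fork node Fg ∈ conditioning set.
  P5: blocked at fork node Fg ∈ conditioning set.
  P6: blocked at fork node Fg ∈ conditioning set.
{Fg, Le} contains no descendant of Ss and blocks every backdoor path.
Every element of {Fg, Le} is needed (dropping Fg leaves P4 open; dropping Le leaves P1 open), so no proper subset is valid.
Among all size-2 subsets of the eligible variables, only {Fg, Le} blocks every backdoor path, so it is the unique smallest valid adjustment set.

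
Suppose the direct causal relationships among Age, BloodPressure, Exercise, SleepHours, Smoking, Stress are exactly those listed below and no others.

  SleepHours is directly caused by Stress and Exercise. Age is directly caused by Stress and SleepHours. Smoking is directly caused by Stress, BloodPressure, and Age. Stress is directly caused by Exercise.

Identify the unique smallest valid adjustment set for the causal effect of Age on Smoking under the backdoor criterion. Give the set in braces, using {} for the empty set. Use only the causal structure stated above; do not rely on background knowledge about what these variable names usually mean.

{Stress}

Variables eligible for adjustment (non-descendants of Age, excluding Age and Smoking): {BloodPressure, Exercise, SleepHours, Stress}.
Backdoor paths from Age to Smoking:
  P1: Age <- Stress -> Smoking
  P2: Age <- SleepHours <- Exercise -> Stress -> Smoking
  P3: Age <- SleepHours <- Stress -> Smoking
The empty set is not sufficient: P1 (Age <- Stress -> Smoking) has no collider blocking it and no conditioned non-collider, so it is open.
Try {Stress}:
  P1: blocked at fork node Stress ∈ conditioning set.
  P2: blocked at chain node Stress ∈ conditioning set.
  P3: blocked at fork node Stress ∈ conditioning set.
{Stress} contains no descendant of Age and blocks every backdoor path.
No other singleton works — e.g. {Exercise} leaves P1 open — so {Stress} is the unique smallest valid adjustment set.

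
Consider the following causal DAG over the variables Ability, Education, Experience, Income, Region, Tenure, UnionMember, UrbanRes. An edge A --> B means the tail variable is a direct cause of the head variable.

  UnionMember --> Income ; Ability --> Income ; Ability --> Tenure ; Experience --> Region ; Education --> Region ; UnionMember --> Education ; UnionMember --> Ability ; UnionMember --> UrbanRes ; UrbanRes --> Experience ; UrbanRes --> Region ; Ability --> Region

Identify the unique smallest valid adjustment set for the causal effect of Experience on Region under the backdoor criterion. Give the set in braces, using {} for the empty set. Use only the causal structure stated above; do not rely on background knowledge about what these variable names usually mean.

Variables eligible for adjustment (non-descendants of Experience, excluding Experience and Region): {Ability, Education, Income, Tenure, UnionMember, UrbanRes}.
Backdoor paths from Experience to Region:
  P1: Experience <- UrbanRes <- UnionMember -> Education -> Region
  P2: Experience <- UrbanRes <- UnionMember -> Ability -> Region
  P3: Experience <- UrbanRes <- UnionMember -> Income <- Ability -> Region
  P4: Experience <- UrbanRes -> Region
The empty set is not sufficient: P1 (Experience <- UrbanRes <- UnionMember -> Education -> Region) has no collider blocking it and no conditioned non-collider, so it is open.
Try {UrbanRes}:
  P1: blocked at chain node UrbanRes ∈ conditioning set.
  P2: blocked at chain node UrbanRes ∈ conditioning set.
  P3: blocked at chain node UrbanRes ∈ conditioning set.
  P4: blocked at fork node UrbanRes ∈ conditioning set.
{UrbanRes} contains no descendant of Experience and blocks every backdoor path.
No other singleton works — e.g. {UnionMember} leaves P4 open — so {UrbanRes} is the unique smallest valid adjustment set.

{UrbanRes}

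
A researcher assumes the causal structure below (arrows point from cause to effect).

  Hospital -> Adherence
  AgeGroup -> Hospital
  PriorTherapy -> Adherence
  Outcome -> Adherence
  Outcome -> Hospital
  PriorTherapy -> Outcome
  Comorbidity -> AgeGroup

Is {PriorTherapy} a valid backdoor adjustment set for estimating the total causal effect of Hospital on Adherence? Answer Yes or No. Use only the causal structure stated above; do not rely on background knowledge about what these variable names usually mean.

No

Backdoor paths from Hospital to Adherence (paths whose first edge points into Hospital):
  P1: Hospital <- Outcome <- PriorTherapy -> Adherence
  P2: Hospital <- Outcome -> Adherence
Condition 1 (no descendant of Hospital in the set): holds — descendants of Hospital are {Adherence}; none are in {PriorTherapy}.
Condition 2 (every backdoor path blocked by {PriorTherapy}):
  P1: blocked at fork node PriorTherapy ∈ conditioning set.
  P2: open — no interior node is in the conditioning set.
{PriorTherapy} does not satisfy the backdoor criterion.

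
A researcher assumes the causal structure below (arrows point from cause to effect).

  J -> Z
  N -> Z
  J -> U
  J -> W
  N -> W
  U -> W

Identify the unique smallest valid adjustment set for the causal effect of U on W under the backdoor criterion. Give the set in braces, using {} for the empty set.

{J}

Variables eligible for adjustment (non-descendants of U, excluding U and W): {J, N, Z}.
Backdoor paths from U to W:
  P1: U <- J -> Z <- N -> W
  P2: U <- J -> W
The empty set is not sufficient: P2 (U <- J -> W) has no collider blocking it and no conditioned non-collider, so it is open.
Try {J}:
  P1: blocked at fork node J ∈ conditioning set.
  P2: blocked at fork node J ∈ conditioning set.
{J} contains no descendant of U and blocks every backdoor path.
No other singleton works — e.g. {N} leaves P2 open — so {J} is the unique smallest valid adjustment set.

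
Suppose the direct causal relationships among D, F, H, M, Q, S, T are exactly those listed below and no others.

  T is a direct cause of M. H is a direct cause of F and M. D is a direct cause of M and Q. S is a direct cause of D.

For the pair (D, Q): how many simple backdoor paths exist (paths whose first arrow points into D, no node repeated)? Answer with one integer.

A backdoor path from D to Q is any simple undirected path whose first edge points into D (i.e. leaves D via a parent).
Parents of D: {S}.
No simple path from any parent of D reaches Q without revisiting D, so there are no backdoor paths.

0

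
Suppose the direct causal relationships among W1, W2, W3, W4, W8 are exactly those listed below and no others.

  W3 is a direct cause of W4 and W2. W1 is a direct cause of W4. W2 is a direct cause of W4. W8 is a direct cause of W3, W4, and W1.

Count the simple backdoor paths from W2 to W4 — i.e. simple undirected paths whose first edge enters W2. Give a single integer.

3

A backdoor path from W2 to W4 is any simple undirected path whose first edge points into W2 (i.e. leaves W2 via a parent).
Parents of W2: {W3}.
Enumerating:
  P1: W2 <- W3 <- W8 -> W1 -> W4
  P2: W2 <- W3 <- W8 -> W4
  P3: W2 <- W3 -> W4
That exhausts the simple backdoor paths. Count: 3.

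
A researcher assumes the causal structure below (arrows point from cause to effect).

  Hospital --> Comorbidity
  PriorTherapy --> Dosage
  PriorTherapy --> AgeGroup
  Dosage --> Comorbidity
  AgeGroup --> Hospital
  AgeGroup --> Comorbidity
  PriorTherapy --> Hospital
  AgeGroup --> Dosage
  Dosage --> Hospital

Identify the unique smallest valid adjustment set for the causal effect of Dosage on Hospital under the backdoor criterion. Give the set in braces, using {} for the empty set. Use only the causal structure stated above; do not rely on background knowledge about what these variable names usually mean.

Variables eligible for adjustment (non-descendants of Dosage, excluding Dosage and Hospital): {AgeGroup, PriorTherapy}.
Backdoor paths from Dosage to Hospital:
  P1: Dosage <- PriorTherapy -> AgeGroup -> Hospital
  P2: Dosage <- PriorTherapy -> AgeGroup -> Comorbidity <- Hospital
  P3: Dosage <- PriorTherapy -> Hospital
  P4: Dosage <- AgeGroup <- PriorTherapy -> Hospital
  P5: Dosage <- AgeGroup -> Hospital
  P6: Dosage <- AgeGroup -> Comorbidity <- Hospital
The empty set is not sufficient: P1 (Dosage <- PriorTherapy -> AgeGroup -> Hospital) has no collider blocking it and no conditioned non-collider, so it is open.
Try {AgeGroup, PriorTherapy}:
  P1: blocked at fork node PriorTherapy ∈ conditioning set.
  P2: blocked at fork node PriorTherapy ∈ conditioning set.
  P3: blocked at fork node PriorTherapy ∈ conditioning set.
  P4: blocked at chain node AgeGroup ∈ conditioning set.
  P5: blocked at fork node AgeGroup ∈ conditioning set.
  P6: blocked at fork node AgeGroup ∈ conditioning set.
{AgeGroup, PriorTherapy} contains no descendant of Dosage and blocks every backdoor path.
Every element of {AgeGroup, PriorTherapy} is needed (dropping AgeGroup leaves P5 open; dropping PriorTherapy leaves P3 open), so no proper subset is valid.
Among all size-2 subsets of the eligible variables, only {AgeGroup, PriorTherapy} blocks every backdoor path, so it is the unique smallest valid adjustment set.

{AgeGroup, PriorTherapy}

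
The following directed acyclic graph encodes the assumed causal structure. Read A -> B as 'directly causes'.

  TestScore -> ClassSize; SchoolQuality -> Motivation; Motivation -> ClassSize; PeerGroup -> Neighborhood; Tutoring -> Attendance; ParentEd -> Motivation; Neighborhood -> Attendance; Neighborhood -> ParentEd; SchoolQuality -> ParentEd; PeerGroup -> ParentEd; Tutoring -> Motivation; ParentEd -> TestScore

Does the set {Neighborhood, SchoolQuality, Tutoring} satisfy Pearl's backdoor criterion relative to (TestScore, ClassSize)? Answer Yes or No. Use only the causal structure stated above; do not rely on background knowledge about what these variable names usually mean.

Backdoor paths from TestScore to ClassSize (paths whose first edge points into TestScore):
  P1: TestScore <- ParentEd <- PeerGroup -> Neighborhood -> Attendance <- Tutoring -> Motivation -> ClassSize
  P2: TestScore <- ParentEd <- SchoolQuality -> Motivation -> ClassSize
  P3: TestScore <- ParentEd <- Neighborhood -> Attendance <- Tutoring -> Motivation -> ClassSize
  P4: TestScore <- ParentEd -> Motivation -> ClassSize
Condition 1 (no descendant of TestScore in the set): holds — descendants of TestScore are {ClassSize}; none are in {Neighborhood, SchoolQuality, Tutoring}.
Condition 2 (every backdoor path blocked by {Neighborhood, SchoolQuality, Tutoring}):
  P1: blocked at chain node Neighborhood ∈ conditioning set.
  P2: blocked at fork node SchoolQuality ∈ conditioning set.
  P3: blocked at fork node Neighborhood ∈ conditioning set.
  P4: open — no interior node is in the conditioning set.
{Neighborhood, SchoolQuality, Tutoring} does not satisfy the backdoor criterion.

No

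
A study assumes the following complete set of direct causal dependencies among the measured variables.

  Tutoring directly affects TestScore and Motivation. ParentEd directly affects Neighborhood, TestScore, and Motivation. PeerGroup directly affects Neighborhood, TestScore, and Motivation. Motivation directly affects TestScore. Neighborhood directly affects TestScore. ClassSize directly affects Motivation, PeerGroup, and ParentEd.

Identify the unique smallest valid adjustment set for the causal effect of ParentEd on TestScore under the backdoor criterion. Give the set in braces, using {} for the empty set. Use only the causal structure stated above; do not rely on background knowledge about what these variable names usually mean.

Variables eligible for adjustment (non-descendants of ParentEd, excluding ParentEd and TestScore): {ClassSize, PeerGroup, Tutoring}.
Backdoor paths from ParentEd to TestScore:
  P1: ParentEd <- ClassSize -> PeerGroup -> Motivation <- Tutoring -> TestScore
  P2: ParentEd <- ClassSize -> PeerGroup -> Motivation -> TestScore
  P3: ParentEd <- ClassSize -> PeerGroup -> Neighborhood -> TestScore
  P4: ParentEd <- ClassSize -> PeerGroup -> TestScore
  P5: ParentEd <- ClassSize -> Motivation <- PeerGroup -> Neighborhood -> TestScore
  P6: ParentEd <- ClassSize -> Motivation <- PeerGroup -> TestScore
  P7: ParentEd <- ClassSize -> Motivation <- Tutoring -> TestScore
  P8: ParentEd <- ClassSize -> Motivation -> TestScore
The empty set is not sufficient: P2 (ParentEd <- ClassSize -> PeerGroup -> Motivation -> TestScore) has no collider blocking it and no conditioned non-collider, so it is open.
Try {ClassSize}:
  P1: blocked at fork node ClassSize ∈ conditioning set.
  P2: blocked at fork node ClassSize ∈ conditioning set.
  P3: blocked at fork node ClassSize ∈ conditioning set.
  P4: blocked at fork node ClassSize ∈ conditioning set.
  P5: blocked at fork node ClassSize ∈ conditioning set.
  P6: blocked at fork node ClassSize ∈ conditioning set.
  P7: blocked at fork node ClassSize ∈ conditioning set.
  P8: blocked at fork node ClassSize ∈ conditioning set.
{ClassSize} contains no descendant of ParentEd and blocks every backdoor path.
No other singleton works — e.g. {PeerGroup} leaves P8 open — so {ClassSize} is the unique smallest valid adjustment set.

{ClassSize}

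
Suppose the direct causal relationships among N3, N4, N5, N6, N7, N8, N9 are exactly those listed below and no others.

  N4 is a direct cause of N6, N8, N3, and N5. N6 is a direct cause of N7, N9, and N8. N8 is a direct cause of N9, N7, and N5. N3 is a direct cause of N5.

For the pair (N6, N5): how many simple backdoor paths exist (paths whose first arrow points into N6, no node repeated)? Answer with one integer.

A backdoor path from N6 to N5 is any simple undirected path whose first edge points into N6 (i.e. leaves N6 via a parent).
Parents of N6: {N4}.
Enumerating:
  P1: N6 <- N4 -> N8 -> N5
  P2: N6 <- N4 -> N3 -> N5
  P3: N6 <- N4 -> N5
That exhausts the simple backdoor paths. Count: 3.

3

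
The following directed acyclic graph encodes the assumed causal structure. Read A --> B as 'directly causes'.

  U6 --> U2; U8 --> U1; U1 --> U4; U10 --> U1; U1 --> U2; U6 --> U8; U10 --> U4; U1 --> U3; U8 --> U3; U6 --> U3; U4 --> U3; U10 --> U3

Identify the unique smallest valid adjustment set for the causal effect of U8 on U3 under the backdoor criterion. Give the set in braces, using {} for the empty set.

Variables eligible for adjustment (non-descendants of U8, excluding U8 and U3): {U10, U6}.
Backdoor paths from U8 to U3:
  P1: U8 <- U6 -> U2 <- U1 <- U10 -> U4 -> U3
  P2: U8 <- U6 -> U2 <- U1 <- U10 -> U3
  P3: U8 <- U6 -> U2 <- U1 -> U4 <- U10 -> U3
  P4: U8 <- U6 -> U2 <- U1 -> U4 -> U3
  P5: U8 <- U6 -> U2 <- U1 -> U3
  P6: U8 <- U6 -> U3
The empty set is not sufficient: P6 (U8 <- U6 -> U3) has no collider blocking it and no conditioned non-collider, so it is open.
Try {U6}:
  P1: blocked at fork node U6 ∈ conditioning set.
  P2: blocked at fork node U6 ∈ conditioning set.
  P3: blocked at fork node U6 ∈ conditioning set.
  P4: blocked at fork node U6 ∈ conditioning set.
  P5: blocked at fork node U6 ∈ conditioning set.
  P6: blocked at fork node U6 ∈ conditioning set.
{U6} contains no descendant of U8 and blocks every backdoor path.
No other singleton works — e.g. {U10} leaves P6 open — so {U6} is the unique smallest valid adjustment set.

{U6}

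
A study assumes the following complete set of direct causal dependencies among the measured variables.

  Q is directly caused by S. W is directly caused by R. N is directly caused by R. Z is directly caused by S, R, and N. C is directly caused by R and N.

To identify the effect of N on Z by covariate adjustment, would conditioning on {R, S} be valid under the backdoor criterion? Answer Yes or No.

Backdoor paths from N to Z (paths whose first edge points into N):
  P1: N <- R -> Z
Condition 1 (no descendant of N in the set): holds — descendants of N are {C, Z}; none are in {R, S}.
Condition 2 (every backdoor path blocked by {R, S}):
  P1: blocked at fork node R ∈ conditioning set.
{R, S} satisfies the backdoor criterion.

Yes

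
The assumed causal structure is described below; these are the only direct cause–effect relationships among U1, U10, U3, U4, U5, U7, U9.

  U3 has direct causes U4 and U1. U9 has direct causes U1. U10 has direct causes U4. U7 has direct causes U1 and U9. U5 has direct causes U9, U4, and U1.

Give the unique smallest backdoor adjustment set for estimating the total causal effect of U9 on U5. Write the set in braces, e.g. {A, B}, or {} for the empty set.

Variables eligible for adjustment (non-descendants of U9, excluding U9 and U5): {U1, U10, U3, U4}.
Backdoor paths from U9 to U5:
  P1: U9 <- U1 -> U5
  P2: U9 <- U1 -> U3 <- U4 -> U5
The empty set is not sufficient: P1 (U9 <- U1 -> U5) has no collider blocking it and no conditioned non-collider, so it is open.
Try {U1}:
  P1: blocked at fork node U1 ∈ conditioning set.
  P2: blocked at fork node U1 ∈ conditioning set.
{U1} contains no descendant of U9 and blocks every backdoor path.
No other singleton works — e.g. {U4} leaves P1 open — so {U1} is the unique smallest valid adjustment set.

{U1}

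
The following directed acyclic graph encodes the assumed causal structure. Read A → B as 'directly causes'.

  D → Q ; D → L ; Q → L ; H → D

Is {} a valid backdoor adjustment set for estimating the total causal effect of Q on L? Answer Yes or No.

No

Backdoor paths from Q to L (paths whose first edge points into Q):
  P1: Q <- D -> L
Condition 1 (no descendant of Q in the set): holds — descendants of Q are {L}; none are in {}.
Condition 2 (every backdoor path blocked by {}):
  P1: open — no interior node is in the conditioning set.
{} does not satisfy the backdoor criterion.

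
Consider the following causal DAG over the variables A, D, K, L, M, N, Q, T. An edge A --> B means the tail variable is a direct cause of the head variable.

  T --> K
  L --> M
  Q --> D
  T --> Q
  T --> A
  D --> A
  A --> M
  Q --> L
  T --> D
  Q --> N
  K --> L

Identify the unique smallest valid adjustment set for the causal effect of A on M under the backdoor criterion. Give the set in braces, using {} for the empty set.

{L}

Variables eligible for adjustment (non-descendants of A, excluding A and M): {D, K, L, N, Q, T}.
Backdoor paths from A to M:
  P1: A <- T -> Q -> L -> M
  P2: A <- T -> K -> L -> M
  P3: A <- T -> D <- Q -> L -> M
  P4: A <- D <- T -> Q -> L -> M
  P5: A <- D <- T -> K -> L -> M
  P6: A <- D <- Q <- T -> K -> L -> M
  P7: A <- D <- Q -> L -> M
The empty set is not sufficient: P1 (A <- T -> Q -> L -> M) has no collider blocking it and no conditioned non-collider, so it is open.
Try {L}:
  P1: blocked at chain node L ∈ conditioning set.
  P2: blocked at chain node L ∈ conditioning set.
  P3: blocked at collider D (neither it nor any descendant is in the conditioning set).
  P4: blocked at chain node L ∈ conditioning set.
  P5: blocked at chain node L ∈ conditioning set.
  P6: blocked at chain node L ∈ conditioning set.
  P7: blocked at chain node L ∈ conditioning set.
{L} contains no descendant of A and blocks every backdoor path.
No other singleton works — e.g. {T} leaves P7 open — so {L} is the unique smallest valid adjustment set.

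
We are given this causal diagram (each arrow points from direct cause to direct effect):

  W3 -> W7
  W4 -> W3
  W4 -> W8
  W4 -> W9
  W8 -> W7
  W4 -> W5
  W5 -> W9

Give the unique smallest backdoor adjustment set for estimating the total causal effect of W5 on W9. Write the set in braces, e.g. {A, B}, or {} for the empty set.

{W4}

Variables eligible for adjustment (non-descendants of W5, excluding W5 and W9): {W3, W4, W7, W8}.
Backdoor paths from W5 to W9:
  P1: W5 <- W4 -> W9
The empty set is not sufficient: P1 (W5 <- W4 -> W9) has no collider blocking it and no conditioned non-collider, so it is open.
Try {W4}:
  P1: blocked at fork node W4 ∈ conditioning set.
{W4} contains no descendant of W5 and blocks every backdoor path.
No other singleton works — e.g. {W3} leaves P1 open — so {W4} is the unique smallest valid adjustment set.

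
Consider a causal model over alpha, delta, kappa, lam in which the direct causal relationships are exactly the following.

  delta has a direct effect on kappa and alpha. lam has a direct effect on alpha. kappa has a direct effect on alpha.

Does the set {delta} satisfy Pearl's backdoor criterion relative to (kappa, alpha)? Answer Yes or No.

Yes

Backdoor paths from kappa to alpha (paths whose first edge points into kappa):
  P1: kappa <- delta -> alpha
Condition 1 (no descendant of kappa in the set): holds — descendants of kappa are {alpha}; none are in {delta}.
Condition 2 (every backdoor path blocked by {delta}):
  P1: blocked at fork node delta ∈ conditioning set.
{delta} satisfies the backdoor criterion.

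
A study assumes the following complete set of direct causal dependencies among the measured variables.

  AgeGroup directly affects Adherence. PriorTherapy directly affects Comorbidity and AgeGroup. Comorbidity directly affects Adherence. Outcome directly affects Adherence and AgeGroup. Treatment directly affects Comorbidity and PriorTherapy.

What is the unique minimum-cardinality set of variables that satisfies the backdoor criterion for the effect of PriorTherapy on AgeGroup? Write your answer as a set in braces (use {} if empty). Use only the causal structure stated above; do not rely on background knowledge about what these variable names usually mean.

Variables eligible for adjustment (non-descendants of PriorTherapy, excluding PriorTherapy and AgeGroup): {Outcome, Treatment}.
Backdoor paths from PriorTherapy to AgeGroup:
  P1: PriorTherapy <- Treatment -> Comorbidity -> Adherence <- Outcome -> AgeGroup
  P2: PriorTherapy <- Treatment -> Comorbidity -> Adherence <- AgeGroup
Each backdoor path contains an unconditioned collider, so every path is already blocked with the empty conditioning set:
  P1: blocked at collider Adherence (neither it nor any descendant is in the conditioning set).
  P2: blocked at collider Adherence (neither it nor any descendant is in the conditioning set).
The empty set is therefore the unique smallest valid set.

{}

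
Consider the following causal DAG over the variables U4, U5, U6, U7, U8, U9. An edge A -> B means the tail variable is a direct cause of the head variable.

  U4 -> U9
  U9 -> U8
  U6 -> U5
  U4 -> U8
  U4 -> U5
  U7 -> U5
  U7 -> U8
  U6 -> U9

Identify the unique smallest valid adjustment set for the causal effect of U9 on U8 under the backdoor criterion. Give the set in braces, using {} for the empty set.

{U4}

Variables eligible for adjustment (non-descendants of U9, excluding U9 and U8): {U4, U5, U6, U7}.
Backdoor paths from U9 to U8:
  P1: U9 <- U4 -> U5 <- U7 -> U8
  P2: U9 <- U4 -> U8
  P3: U9 <- U6 -> U5 <- U7 -> U8
  P4: U9 <- U6 -> U5 <- U4 -> U8
The empty set is not sufficient: P2 (U9 <- U4 -> U8) has no collider blocking it and no conditioned non-collider, so it is open.
Try {U4}:
  P1: blocked at fork node U4 ∈ conditioning set.
  P2: blocked at fork node U4 ∈ conditioning set.
  P3: blocked at collider U5 (neither it nor any descendant is in the conditioning set).
  P4: blocked at collider U5 (neither it nor any descendant is in the conditioning set).
{U4} contains no descendant of U9 and blocks every backdoor path.
No other singleton works — e.g. {U7} leaves P2 open — so {U4} is the unique smallest valid adjustment set.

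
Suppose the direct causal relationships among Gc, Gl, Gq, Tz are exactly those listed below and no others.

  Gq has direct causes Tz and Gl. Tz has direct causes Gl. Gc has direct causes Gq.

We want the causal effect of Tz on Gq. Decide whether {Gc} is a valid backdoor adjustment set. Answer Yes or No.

Backdoor paths from Tz to Gq (paths whose first edge points into Tz):
  P1: Tz <- Gl -> Gq
Condition 1 (no descendant of Tz in the set): FAILS — Gc is a descendant of Tz.
Condition 2 (every backdoor path blocked by {Gc}):
  P1: open — no interior node is in the conditioning set.
{Gc} does not satisfy the backdoor criterion.

No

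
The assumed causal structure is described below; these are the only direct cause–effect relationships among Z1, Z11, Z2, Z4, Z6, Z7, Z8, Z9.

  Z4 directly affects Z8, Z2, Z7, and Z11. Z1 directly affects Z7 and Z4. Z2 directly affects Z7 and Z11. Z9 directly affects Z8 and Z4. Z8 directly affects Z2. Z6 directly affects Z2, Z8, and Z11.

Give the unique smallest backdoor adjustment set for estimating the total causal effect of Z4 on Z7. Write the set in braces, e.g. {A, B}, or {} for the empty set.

{Z1, Z9}

Variables eligible for adjustment (non-descendants of Z4, excluding Z4 and Z7): {Z1, Z6, Z9}.
Backdoor paths from Z4 to Z7:
  P1: Z4 <- Z9 -> Z8 <- Z6 -> Z2 -> Z7
  P2: Z4 <- Z9 -> Z8 <- Z6 -> Z11 <- Z2 -> Z7
  P3: Z4 <- Z9 -> Z8 -> Z2 -> Z7
  P4: Z4 <- Z1 -> Z7
The empty set is not sufficient: P3 (Z4 <- Z9 -> Z8 -> Z2 -> Z7) has no collider blocking it and no conditioned non-collider, so it is open.
Try {Z1, Z9}:
  P1: blocked at fork node Z9 ∈ conditioning set.
  P2: blocked at fork node Z9 ∈ conditioning set.
  P3: blocked at fork node Z9 ∈ conditioning set.
  P4: blocked at fork node Z1 ∈ conditioning set.
{Z1, Z9} contains no descendant of Z4 and blocks every backdoor path.
Every element of {Z1, Z9} is needed (dropping Z1 leaves P4 open; dropping Z9 leaves P3 open), so no proper subset is valid.
Among all size-2 subsets of the eligible variables, only {Z1, Z9} blocks every backdoor path, so it is the unique smallest valid adjustment set.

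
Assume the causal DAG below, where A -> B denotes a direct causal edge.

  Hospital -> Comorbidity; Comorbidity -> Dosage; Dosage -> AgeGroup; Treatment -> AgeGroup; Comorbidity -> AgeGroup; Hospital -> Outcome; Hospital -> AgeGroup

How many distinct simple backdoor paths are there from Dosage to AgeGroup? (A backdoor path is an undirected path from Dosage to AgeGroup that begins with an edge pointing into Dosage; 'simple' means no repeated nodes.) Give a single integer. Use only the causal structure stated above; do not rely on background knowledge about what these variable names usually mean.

2

A backdoor path from Dosage to AgeGroup is any simple undirected path whose first edge points into Dosage (i.e. leaves Dosage via a parent).
Parents of Dosage: {Comorbidity}.
Enumerating:
  P1: Dosage <- Comorbidity <- Hospital -> AgeGroup
  P2: Dosage <- Comorbidity -> AgeGroup
That exhausts the simple backdoor paths. Count: 2.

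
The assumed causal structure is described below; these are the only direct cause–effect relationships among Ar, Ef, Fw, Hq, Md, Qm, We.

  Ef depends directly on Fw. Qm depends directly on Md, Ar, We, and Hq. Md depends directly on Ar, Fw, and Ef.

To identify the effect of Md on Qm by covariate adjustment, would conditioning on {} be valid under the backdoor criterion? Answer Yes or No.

Backdoor paths from Md to Qm (paths whose first edge points into Md):
  P1: Md <- Ar -> Qm
Condition 1 (no descendant of Md in the set): holds — descendants of Md are {Qm}; none are in {}.
Condition 2 (every backdoor path blocked by {}):
  P1: open — no interior node is in the conditioning set.
{} does not satisfy the backdoor criterion.

No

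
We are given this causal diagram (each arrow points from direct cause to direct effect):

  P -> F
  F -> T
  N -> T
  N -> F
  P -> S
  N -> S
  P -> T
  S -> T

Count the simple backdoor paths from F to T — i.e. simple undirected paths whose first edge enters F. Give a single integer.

6

A backdoor path from F to T is any simple undirected path whose first edge points into F (i.e. leaves F via a parent).
Parents of F: {N, P}.
Enumerating:
  P1: F <- N -> S <- P -> T
  P2: F <- N -> S -> T
  P3: F <- N -> T
  P4: F <- P -> S <- N -> T
  P5: F <- P -> S -> T
  P6: F <- P -> T
That exhausts the simple backdoor paths. Count: 6.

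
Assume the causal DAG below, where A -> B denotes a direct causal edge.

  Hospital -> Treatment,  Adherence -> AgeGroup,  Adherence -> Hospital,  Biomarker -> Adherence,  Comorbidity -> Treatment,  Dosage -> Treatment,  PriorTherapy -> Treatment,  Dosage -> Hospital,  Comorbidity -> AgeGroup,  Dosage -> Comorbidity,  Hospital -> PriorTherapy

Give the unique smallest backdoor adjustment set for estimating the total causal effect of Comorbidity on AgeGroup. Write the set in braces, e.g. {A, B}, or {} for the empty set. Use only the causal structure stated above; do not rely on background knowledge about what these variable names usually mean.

{}

Variables eligible for adjustment (non-descendants of Comorbidity, excluding Comorbidity and AgeGroup): {Adherence, Biomarker, Dosage, Hospital, PriorTherapy}.
Backdoor paths from Comorbidity to AgeGroup:
  P1: Comorbidity <- Dosage -> Hospital <- Adherence -> AgeGroup
  P2: Comorbidity <- Dosage -> Treatment <- Hospital <- Adherence -> AgeGroup
  P3: Comorbidity <- Dosage -> Treatment <- PriorTherapy <- Hospital <- Adherence -> AgeGroup
Each backdoor path contains an unconditioned collider, so every path is already blocked with the empty conditioning set:
  P1: blocked at collider Hospital (neither it nor any descendant is in the conditioning set).
  P2: blocked at collider Treatment (neither it nor any descendant is in the conditioning set).
  P3: blocked at collider Treatment (neither it nor any descendant is in the conditioning set).
The empty set is therefore the unique smallest valid set.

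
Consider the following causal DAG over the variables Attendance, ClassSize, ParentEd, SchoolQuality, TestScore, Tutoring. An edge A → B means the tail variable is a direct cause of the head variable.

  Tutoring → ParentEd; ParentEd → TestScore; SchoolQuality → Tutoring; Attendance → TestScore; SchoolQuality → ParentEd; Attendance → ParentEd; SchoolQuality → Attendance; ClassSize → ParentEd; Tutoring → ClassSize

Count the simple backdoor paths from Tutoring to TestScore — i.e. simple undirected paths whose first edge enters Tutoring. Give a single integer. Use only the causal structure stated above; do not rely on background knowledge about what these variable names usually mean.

4

A backdoor path from Tutoring to TestScore is any simple undirected path whose first edge points into Tutoring (i.e. leaves Tutoring via a parent).
Parents of Tutoring: {SchoolQuality}.
Enumerating:
  P1: Tutoring <- SchoolQuality -> Attendance -> ParentEd -> TestScore
  P2: Tutoring <- SchoolQuality -> Attendance -> TestScore
  P3: Tutoring <- SchoolQuality -> ParentEd <- Attendance -> TestScore
  P4: Tutoring <- SchoolQuality -> ParentEd -> TestScore
That exhausts the simple backdoor paths. Count: 4.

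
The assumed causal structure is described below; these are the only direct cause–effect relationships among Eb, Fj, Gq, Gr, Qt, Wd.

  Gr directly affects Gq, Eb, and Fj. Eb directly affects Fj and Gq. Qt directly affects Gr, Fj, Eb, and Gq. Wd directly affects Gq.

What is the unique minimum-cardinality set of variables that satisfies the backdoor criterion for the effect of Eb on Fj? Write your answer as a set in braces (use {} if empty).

Variables eligible for adjustment (non-descendants of Eb, excluding Eb and Fj): {Gr, Qt, Wd}.
Backdoor paths from Eb to Fj:
  P1: Eb <- Qt -> Gr -> Fj
  P2: Eb <- Qt -> Fj
  P3: Eb <- Qt -> Gq <- Gr -> Fj
  P4: Eb <- Gr <- Qt -> Fj
  P5: Eb <- Gr -> Fj
  P6: Eb <- Gr -> Gq <- Qt -> Fj
The empty set is not sufficient: P1 (Eb <- Qt -> Gr -> Fj) has no collider blocking it and no conditioned non-collider, so it is open.
Try {Gr, Qt}:
  P1: blocked at fork node Qt ∈ conditioning set.
  P2: blocked at fork node Qt ∈ conditioning set.
  P3: blocked at fork node Qt ∈ conditioning set.
  P4: blocked at chain node Gr ∈ conditioning set.
  P5: blocked at fork node Gr ∈ conditioning set.
  P6: blocked at fork node Gr ∈ conditioning set.
{Gr, Qt} contains no descendant of Eb and blocks every backdoor path.
Every element of {Gr, Qt} is needed (dropping Gr leaves P5 open; dropping Qt leaves P2 open), so no proper subset is valid.
Among all size-2 subsets of the eligible variables, only {Gr, Qt} blocks every backdoor path, so it is the unique smallest valid adjustment set.

{Gr, Qt}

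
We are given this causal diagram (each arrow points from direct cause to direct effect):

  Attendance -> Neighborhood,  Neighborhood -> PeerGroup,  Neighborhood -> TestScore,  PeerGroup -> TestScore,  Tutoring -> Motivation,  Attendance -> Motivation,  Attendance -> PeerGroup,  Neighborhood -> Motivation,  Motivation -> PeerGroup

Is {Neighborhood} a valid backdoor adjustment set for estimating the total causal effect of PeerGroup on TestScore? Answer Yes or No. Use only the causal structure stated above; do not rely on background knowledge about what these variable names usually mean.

Yes

Backdoor paths from PeerGroup to TestScore (paths whose first edge points into PeerGroup):
  P1: PeerGroup <- Attendance -> Neighborhood -> TestScore
  P2: PeerGroup <- Attendance -> Motivation <- Neighborhood -> TestScore
  P3: PeerGroup <- Neighborhood -> TestScore
  P4: PeerGroup <- Motivation <- Attendance -> Neighborhood -> TestScore
  P5: PeerGroup <- Motivation <- Neighborhood -> TestScore
Condition 1 (no descendant of PeerGroup in the set): holds — descendants of PeerGroup are {TestScore}; none are in {Neighborhood}.
Condition 2 (every backdoor path blocked by {Neighborhood}):
  P1: blocked at chain node Neighborhood ∈ conditioning set.
  P2: blocked at collider Motivation (neither it nor any descendant is in the conditioning set).
  P3: blocked at fork node Neighborhood ∈ conditioning set.
  P4: blocked at chain node Neighborhood ∈ conditioning set.
  P5: blocked at fork node Neighborhood ∈ conditioning set.
{Neighborhood} satisfies the backdoor criterion.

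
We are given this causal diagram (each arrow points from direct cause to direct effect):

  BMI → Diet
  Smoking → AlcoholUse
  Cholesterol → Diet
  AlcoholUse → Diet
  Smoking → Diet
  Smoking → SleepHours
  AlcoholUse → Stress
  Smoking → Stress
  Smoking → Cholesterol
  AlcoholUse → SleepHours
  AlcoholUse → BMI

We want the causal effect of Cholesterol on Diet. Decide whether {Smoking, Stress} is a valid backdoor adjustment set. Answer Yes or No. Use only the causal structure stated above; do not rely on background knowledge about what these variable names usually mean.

Backdoor paths from Cholesterol to Diet (paths whose first edge points into Cholesterol):
  P1: Cholesterol <- Smoking -> AlcoholUse -> BMI -> Diet
  P2: Cholesterol <- Smoking -> AlcoholUse -> Diet
  P3: Cholesterol <- Smoking -> SleepHours <- AlcoholUse -> BMI -> Diet
  P4: Cholesterol <- Smoking -> SleepHours <- AlcoholUse -> Diet
  P5: Cholesterol <- Smoking -> Diet
  P6: Cholesterol <- Smoking -> Stress <- AlcoholUse -> BMI -> Diet
  P7: Cholesterol <- Smoking -> Stress <- AlcoholUse -> Diet
Condition 1 (no descendant of Cholesterol in the set): holds — descendants of Cholesterol are {Diet}; none are in {Smoking, Stress}.
Condition 2 (every backdoor path blocked by {Smoking, Stress}):
  P1: blocked at fork node Smoking ∈ conditioning set.
  P2: blocked at fork node Smoking ∈ conditioning set.
  P3: blocked at fork node Smoking ∈ conditioning set.
  P4: blocked at fork node Smoking ∈ conditioning set.
  P5: blocked at fork node Smoking ∈ conditioning set.
  P6: blocked at fork node Smoking ∈ conditioning set.
  P7: blocked at fork node Smoking ∈ conditioning set.
{Smoking, Stress} satisfies the backdoor criterion.

Yes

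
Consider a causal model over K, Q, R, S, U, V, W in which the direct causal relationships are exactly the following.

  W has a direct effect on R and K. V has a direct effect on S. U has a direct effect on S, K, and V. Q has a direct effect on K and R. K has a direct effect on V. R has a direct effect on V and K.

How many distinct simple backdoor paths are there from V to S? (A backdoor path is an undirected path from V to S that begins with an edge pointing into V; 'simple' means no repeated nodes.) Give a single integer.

A backdoor path from V to S is any simple undirected path whose first edge points into V (i.e. leaves V via a parent).
Parents of V: {K, R, U}.
Enumerating:
  P1: V <- U -> S
  P2: V <- R <- Q -> K <- U -> S
  P3: V <- R <- W -> K <- U -> S
  P4: V <- R -> K <- U -> S
  P5: V <- K <- U -> S
That exhausts the simple backdoor paths. Count: 5.

5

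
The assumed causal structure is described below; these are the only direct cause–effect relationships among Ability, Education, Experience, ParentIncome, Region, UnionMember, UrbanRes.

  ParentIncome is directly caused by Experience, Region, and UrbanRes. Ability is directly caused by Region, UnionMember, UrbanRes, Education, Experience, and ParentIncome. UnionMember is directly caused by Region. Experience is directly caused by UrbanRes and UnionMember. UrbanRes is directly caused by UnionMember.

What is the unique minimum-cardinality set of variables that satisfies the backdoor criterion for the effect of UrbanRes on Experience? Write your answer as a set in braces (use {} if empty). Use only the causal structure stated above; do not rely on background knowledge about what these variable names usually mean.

Variables eligible for adjustment (non-descendants of UrbanRes, excluding UrbanRes and Experience): {Education, Region, UnionMember}.
Backdoor paths from UrbanRes to Experience:
  P1: UrbanRes <- UnionMember <- Region -> ParentIncome <- Experience
  P2: UrbanRes <- UnionMember <- Region -> ParentIncome -> Ability <- Experience
  P3: UrbanRes <- UnionMember <- Region -> Ability <- Experience
  P4: UrbanRes <- UnionMember <- Region -> Ability <- ParentIncome <- Experience
  P5: UrbanRes <- UnionMember -> Experience
  P6: UrbanRes <- UnionMember -> Ability <- Region -> ParentIncome <- Experience
  P7: UrbanRes <- UnionMember -> Ability <- Experience
  P8: UrbanRes <- UnionMember -> Ability <- ParentIncome <- Experience
The empty set is not sufficient: P5 (UrbanRes <- UnionMember -> Experience) has no collider blocking it and no conditioned non-collider, so it is open.
Try {UnionMember}:
  P1: blocked at chain node UnionMember ∈ conditioning set.
  P2: blocked at chain node UnionMember ∈ conditioning set.
  P3: blocked at chain node UnionMember ∈ conditioning set.
  P4: blocked at chain node UnionMember ∈ conditioning set.
  P5: blocked at fork node UnionMember ∈ conditioning set.
  P6: blocked at fork node UnionMember ∈ conditioning set.
  P7: blocked at fork node UnionMember ∈ conditioning set.
  P8: blocked at fork node UnionMember ∈ conditioning set.
{UnionMember} contains no descendant of UrbanRes and blocks every backdoor path.
No other singleton works — e.g. {Education} leaves P5 open — so {UnionMember} is the unique smallest valid adjustment set.

{UnionMember}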